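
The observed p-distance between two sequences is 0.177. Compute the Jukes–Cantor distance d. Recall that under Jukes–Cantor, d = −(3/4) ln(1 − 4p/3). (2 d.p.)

d = −(3/4) ln(1 − 4p/3) = −0.75 ln(1 − 0.236) = −0.75 ln(0.764)
  = −0.75 × (-0.269187) = 0.201890 substitutions/site.

0.20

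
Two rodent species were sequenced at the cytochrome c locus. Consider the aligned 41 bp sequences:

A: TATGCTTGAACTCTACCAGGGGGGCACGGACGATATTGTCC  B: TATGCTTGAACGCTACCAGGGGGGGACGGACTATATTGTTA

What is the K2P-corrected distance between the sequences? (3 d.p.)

Of 41 sites, 1 differences are transitions and 4 are transversions, so P = 1/41 ≈ 0.02439 and Q = 4/41 ≈ 0.097561.
Under the Kimura two-parameter model, d = −½ ln(1 − 2P − Q) − ¼ ln(1 − 2Q).
1 − 2P − Q = 0.853659, giving −½ ln(0.853659) = 0.079112.
1 − 2Q = 0.804878, giving −¼ ln(0.804878) = 0.054266.
d = 0.079112 + 0.054266 = 0.133378.

0.133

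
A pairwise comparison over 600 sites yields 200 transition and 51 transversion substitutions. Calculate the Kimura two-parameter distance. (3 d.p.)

P = 200/600 ≈ 0.333333 and Q = 51/600 = 0.085.
Under the Kimura two-parameter model, d = −½ ln(1 − 2P − Q) − ¼ ln(1 − 2Q).
1 − 2P − Q = 0.248334, giving −½ ln(0.248334) = 0.696490.
1 − 2Q = 0.83, giving −¼ ln(0.83) = 0.046582.
d = 0.696490 + 0.046582 = 0.743072.

0.743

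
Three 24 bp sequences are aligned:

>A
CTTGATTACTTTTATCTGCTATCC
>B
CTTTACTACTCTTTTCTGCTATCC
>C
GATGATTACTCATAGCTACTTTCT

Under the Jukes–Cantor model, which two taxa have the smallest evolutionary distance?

A–B: 4/24 differ, p = 0.167, d = 0.188.
A–C: 8/24 differ, p = 0.333, d = 0.441.
B–C: 10/24 differ, p = 0.417, d = 0.608.
The smallest distance is between A and B.

A and B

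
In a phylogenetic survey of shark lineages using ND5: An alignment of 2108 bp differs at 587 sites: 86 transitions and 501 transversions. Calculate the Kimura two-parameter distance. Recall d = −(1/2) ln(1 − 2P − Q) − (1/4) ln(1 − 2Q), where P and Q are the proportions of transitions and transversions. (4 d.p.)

P = 86/2108 ≈ 0.040797 and Q = 501/2108 ≈ 0.237666.
Under the Kimura two-parameter model, d = −½ ln(1 − 2P − Q) − ¼ ln(1 − 2Q).
1 − 2P − Q = 0.68074, giving −½ ln(0.68074) = 0.192287.
1 − 2Q = 0.524668, giving −¼ ln(0.524668) = 0.161247.
d = 0.192287 + 0.161247 = 0.353534.

0.3535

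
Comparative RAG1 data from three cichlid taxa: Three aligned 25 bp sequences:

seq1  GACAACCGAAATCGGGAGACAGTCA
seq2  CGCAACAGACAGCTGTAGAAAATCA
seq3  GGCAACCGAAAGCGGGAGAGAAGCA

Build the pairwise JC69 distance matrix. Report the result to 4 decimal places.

seq1–seq2: 9/25 sites differ → p = 0.36, d = −0.75 ln(1 − 0.48) = 0.490445 ≈ 0.4904.
seq1–seq3: 5/25 sites differ → p = 0.2, d = −0.75 ln(1 − 0.266667) = 0.232617 ≈ 0.2326.
seq2–seq3: 7/25 sites differ → p = 0.28, d = −0.75 ln(1 − 0.373333) = 0.350505 ≈ 0.3505.

d(seq1,seq2) = 0.4904, d(seq1,seq3) = 0.2326, d(seq2,seq3) = 0.3505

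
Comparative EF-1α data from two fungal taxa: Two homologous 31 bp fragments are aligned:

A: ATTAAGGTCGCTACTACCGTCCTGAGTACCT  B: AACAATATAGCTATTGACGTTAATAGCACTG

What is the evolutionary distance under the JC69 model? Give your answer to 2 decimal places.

The sequences differ at 15 of 31 sites, so p = 15/31 ≈ 0.483871.
d = −(3/4) ln(1 − 4p/3) = −0.75 ln(1 − 0.645161) = −0.75 ln(0.354839)
  = −0.75 × (-1.036091) = 0.777068 substitutions/site.

0.78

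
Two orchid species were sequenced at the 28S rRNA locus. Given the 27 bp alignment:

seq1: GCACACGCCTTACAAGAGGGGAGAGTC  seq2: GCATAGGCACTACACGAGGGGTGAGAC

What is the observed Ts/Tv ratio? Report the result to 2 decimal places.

Transitions are A↔G and C↔T; transversions are all other mismatches.
Transitions: 2. Transversions: 5.
R = 2/5 = 0.40.

0.40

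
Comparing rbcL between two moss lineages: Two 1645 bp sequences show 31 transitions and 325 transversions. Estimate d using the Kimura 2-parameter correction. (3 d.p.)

P = 31/1645 ≈ 0.018845 and Q = 325/1645 ≈ 0.197568.
Under the Kimura two-parameter model, d = −½ ln(1 − 2P − Q) − ¼ ln(1 − 2Q).
1 − 2P − Q = 0.764742, giving −½ ln(0.764742) = 0.134108.
1 − 2Q = 0.604864, giving −¼ ln(0.604864) = 0.125688.
d = 0.134108 + 0.125688 = 0.259796.

0.260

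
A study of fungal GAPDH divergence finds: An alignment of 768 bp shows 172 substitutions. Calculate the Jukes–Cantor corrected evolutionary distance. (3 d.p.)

0.266

p = 172/768 ≈ 0.223958.
d = −(3/4) ln(1 − 4p/3) = −0.75 ln(1 − 0.298611) = −0.75 ln(0.701389)
  = −0.75 × (-0.354693) = 0.266020 substitutions/site.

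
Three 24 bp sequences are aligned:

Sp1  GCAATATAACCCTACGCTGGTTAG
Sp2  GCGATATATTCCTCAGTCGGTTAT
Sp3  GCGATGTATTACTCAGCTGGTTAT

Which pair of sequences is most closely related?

Sp1–Sp2: 8/24 differ, p = 0.333, d = 0.441.
Sp1–Sp3: 8/24 differ, p = 0.333, d = 0.441.
Sp2–Sp3: 4/24 differ, p = 0.167, d = 0.188.
The smallest distance is between Sp2 and Sp3.

Sp2 and Sp3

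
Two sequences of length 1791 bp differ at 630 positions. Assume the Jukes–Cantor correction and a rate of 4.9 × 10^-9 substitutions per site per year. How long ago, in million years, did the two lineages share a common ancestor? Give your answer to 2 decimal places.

48.45

p = 630/1791 ≈ 0.351759.
d = −(3/4) ln(1 − 4p/3) = −0.75 ln(1 − 0.469012) = −0.75 ln(0.530988)
  = −0.75 × (-0.633016) = 0.474762 substitutions/site.
Under a molecular clock d = 2μt, so t = d/(2μ) = 0.474762 / (2 × 4.9 × 10^-9) = 48.45 million years.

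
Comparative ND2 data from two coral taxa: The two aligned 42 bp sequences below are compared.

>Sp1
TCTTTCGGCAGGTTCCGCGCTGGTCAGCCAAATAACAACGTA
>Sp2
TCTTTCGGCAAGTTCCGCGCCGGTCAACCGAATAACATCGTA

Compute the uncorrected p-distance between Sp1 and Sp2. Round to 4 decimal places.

The sequences differ at 5 of 42 positions (sites 11, 21, 27, 30, 38).
p = 5/42 = 0.119047… ≈ 0.1190 (to 4 d.p.).

0.1190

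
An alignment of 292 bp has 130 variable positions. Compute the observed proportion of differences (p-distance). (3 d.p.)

p = 130/292 = 0.445205… ≈ 0.445 (to 3 d.p.).

0.445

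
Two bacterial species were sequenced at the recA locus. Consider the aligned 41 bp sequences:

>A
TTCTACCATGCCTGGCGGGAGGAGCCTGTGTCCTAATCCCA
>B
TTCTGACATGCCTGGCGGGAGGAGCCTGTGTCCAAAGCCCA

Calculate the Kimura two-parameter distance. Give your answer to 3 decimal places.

0.105

Of 41 sites, 1 differences are transitions and 3 are transversions, so P = 1/41 ≈ 0.02439 and Q = 3/41 ≈ 0.073171.
Under the Kimura two-parameter model, d = −½ ln(1 − 2P − Q) − ¼ ln(1 − 2Q).
1 − 2P − Q = 0.878049, giving −½ ln(0.878049) = 0.065026.
1 − 2Q = 0.853658, giving −¼ ln(0.853658) = 0.039556.
d = 0.065026 + 0.039556 = 0.104582.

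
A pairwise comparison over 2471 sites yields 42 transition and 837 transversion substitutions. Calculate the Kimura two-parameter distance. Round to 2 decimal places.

0.52

P = 42/2471 ≈ 0.016997 and Q = 837/2471 ≈ 0.338729.
Under the Kimura two-parameter model, d = −½ ln(1 − 2P − Q) − ¼ ln(1 − 2Q).
1 − 2P − Q = 0.627277, giving −½ ln(0.627277) = 0.233184.
1 − 2Q = 0.322542, giving −¼ ln(0.322542) = 0.282880.
d = 0.233184 + 0.282880 = 0.516064.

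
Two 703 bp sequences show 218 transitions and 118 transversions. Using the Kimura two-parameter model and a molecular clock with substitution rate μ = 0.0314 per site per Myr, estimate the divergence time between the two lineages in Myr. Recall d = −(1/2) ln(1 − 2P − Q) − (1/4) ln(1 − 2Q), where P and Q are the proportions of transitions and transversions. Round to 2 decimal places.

13.98

P = 218/703 ≈ 0.3101 and Q = 118/703 ≈ 0.167852.
Under the Kimura two-parameter model, d = −½ ln(1 − 2P − Q) − ¼ ln(1 − 2Q).
1 − 2P − Q = 0.211948, giving −½ ln(0.211948) = 0.775707.
1 − 2Q = 0.664296, giving −¼ ln(0.664296) = 0.102257.
d = 0.775707 + 0.102257 = 0.877964.
Under a molecular clock d = 2μt, so t = d/(2μ) = 0.877964 / (2 × 0.0314) = 13.98 Myr.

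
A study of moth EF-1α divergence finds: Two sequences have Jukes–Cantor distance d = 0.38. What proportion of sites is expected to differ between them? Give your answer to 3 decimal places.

p = (3/4)(1 − e^(−4d/3)) = 0.75 × (1 − e^(-0.506667)) = 0.75 × (1 − 0.602500) = 0.298125.

0.298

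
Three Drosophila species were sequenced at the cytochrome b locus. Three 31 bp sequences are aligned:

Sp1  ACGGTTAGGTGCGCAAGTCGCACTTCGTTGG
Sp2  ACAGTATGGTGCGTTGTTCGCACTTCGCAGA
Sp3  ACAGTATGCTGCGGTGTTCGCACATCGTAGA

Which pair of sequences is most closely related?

Sp2 and Sp3

Sp1–Sp2: 10/31 differ, p = 0.323, d = 0.422.
Sp1–Sp3: 11/31 differ, p = 0.355, d = 0.481.
Sp2–Sp3: 4/31 differ, p = 0.129, d = 0.142.
The smallest distance is between Sp2 and Sp3.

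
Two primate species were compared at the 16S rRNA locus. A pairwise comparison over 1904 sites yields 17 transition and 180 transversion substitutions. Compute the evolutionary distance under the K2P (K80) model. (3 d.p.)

0.112

P = 17/1904 ≈ 0.008929 and Q = 180/1904 ≈ 0.094538.
Under the Kimura two-parameter model, d = −½ ln(1 − 2P − Q) − ¼ ln(1 − 2Q).
1 − 2P − Q = 0.887604, giving −½ ln(0.887604) = 0.059615.
1 − 2Q = 0.810924, giving −¼ ln(0.810924) = 0.052395.
d = 0.059615 + 0.052395 = 0.112010.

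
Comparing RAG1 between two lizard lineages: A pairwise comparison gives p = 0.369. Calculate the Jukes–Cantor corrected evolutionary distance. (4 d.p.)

0.5080

d = −(3/4) ln(1 − 4p/3) = −0.75 ln(1 − 0.492) = −0.75 ln(0.508)
  = −0.75 × (-0.677274) = 0.507956 substitutions/site.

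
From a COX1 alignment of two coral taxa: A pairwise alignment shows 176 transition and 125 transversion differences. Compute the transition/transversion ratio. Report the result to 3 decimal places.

R = 176/125 = 1.408.

1.408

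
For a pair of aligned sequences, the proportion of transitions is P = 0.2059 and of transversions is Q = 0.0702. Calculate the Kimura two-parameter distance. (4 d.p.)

Under the Kimura two-parameter model, d = −½ ln(1 − 2P − Q) − ¼ ln(1 − 2Q).
1 − 2P − Q = 0.518, giving −½ ln(0.518) = 0.328890.
1 − 2Q = 0.8596, giving −¼ ln(0.8596) = 0.037822.
d = 0.328890 + 0.037822 = 0.366712.

0.3667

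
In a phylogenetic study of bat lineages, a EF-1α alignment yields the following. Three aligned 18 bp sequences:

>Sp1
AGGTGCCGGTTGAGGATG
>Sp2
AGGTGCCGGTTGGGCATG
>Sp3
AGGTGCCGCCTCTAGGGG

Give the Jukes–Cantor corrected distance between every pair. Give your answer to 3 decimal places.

d(Sp1,Sp2) = 0.120, d(Sp1,Sp3) = 0.548, d(Sp2,Sp3) = 0.673

Sp1–Sp2: 2/18 sites differ → p ≈ 0.111111, d = −0.75 ln(1 − 0.148148) = 0.120257 ≈ 0.120.
Sp1–Sp3: 7/18 sites differ → p ≈ 0.388889, d = −0.75 ln(1 − 0.518519) = 0.548166 ≈ 0.548.
Sp2–Sp3: 8/18 sites differ → p ≈ 0.444444, d = −0.75 ln(1 − 0.592592) = 0.673455 ≈ 0.673.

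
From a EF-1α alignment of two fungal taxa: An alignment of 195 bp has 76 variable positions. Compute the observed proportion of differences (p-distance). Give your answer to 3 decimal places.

0.390

p = 76/195 = 0.389743… ≈ 0.390 (to 3 d.p.).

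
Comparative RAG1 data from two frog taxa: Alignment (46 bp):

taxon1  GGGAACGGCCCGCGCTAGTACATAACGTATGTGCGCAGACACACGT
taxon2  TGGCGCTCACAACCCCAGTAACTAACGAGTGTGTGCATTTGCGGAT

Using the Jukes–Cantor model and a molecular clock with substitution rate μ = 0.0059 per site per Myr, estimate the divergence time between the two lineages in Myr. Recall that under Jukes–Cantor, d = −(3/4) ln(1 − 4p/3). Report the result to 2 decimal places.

64.53

The sequences differ at 22 of 46 sites, so p = 22/46 ≈ 0.478261.
d = −(3/4) ln(1 − 4p/3) = −0.75 ln(1 − 0.637681) = −0.75 ln(0.362319)
  = −0.75 × (-1.015230) = 0.761423 substitutions/site.
Under a molecular clock d = 2μt, so t = d/(2μ) = 0.761423 / (2 × 0.0059) = 64.53 Myr.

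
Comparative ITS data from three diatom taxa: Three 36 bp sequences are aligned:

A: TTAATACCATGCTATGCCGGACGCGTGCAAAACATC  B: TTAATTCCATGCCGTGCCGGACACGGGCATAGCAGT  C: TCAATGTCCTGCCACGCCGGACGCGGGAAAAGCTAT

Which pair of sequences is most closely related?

A–B: 9/36 differ, p = 0.250, d = 0.304.
A–C: 12/36 differ, p = 0.333, d = 0.441.
B–C: 11/36 differ, p = 0.306, d = 0.392.
The smallest distance is between A and B.

A and B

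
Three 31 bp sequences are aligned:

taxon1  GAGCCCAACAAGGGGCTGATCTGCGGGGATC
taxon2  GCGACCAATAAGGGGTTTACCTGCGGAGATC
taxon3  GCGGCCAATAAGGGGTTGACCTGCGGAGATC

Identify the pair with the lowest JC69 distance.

taxon2 and taxon3

taxon1–taxon2: 7/31 differ, p = 0.226, d = 0.269.
taxon1–taxon3: 6/31 differ, p = 0.194, d = 0.224.
taxon2–taxon3: 2/31 differ, p = 0.065, d = 0.067.
The smallest distance is between taxon2 and taxon3.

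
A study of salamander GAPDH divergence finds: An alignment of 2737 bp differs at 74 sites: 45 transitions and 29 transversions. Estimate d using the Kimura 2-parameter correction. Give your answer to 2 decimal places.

0.03

P = 45/2737 ≈ 0.016441 and Q = 29/2737 ≈ 0.010596.
Under the Kimura two-parameter model, d = −½ ln(1 − 2P − Q) − ¼ ln(1 − 2Q).
1 − 2P − Q = 0.956522, giving −½ ln(0.956522) = 0.022226.
1 − 2Q = 0.978808, giving −¼ ln(0.978808) = 0.005355.
d = 0.022226 + 0.005355 = 0.027581.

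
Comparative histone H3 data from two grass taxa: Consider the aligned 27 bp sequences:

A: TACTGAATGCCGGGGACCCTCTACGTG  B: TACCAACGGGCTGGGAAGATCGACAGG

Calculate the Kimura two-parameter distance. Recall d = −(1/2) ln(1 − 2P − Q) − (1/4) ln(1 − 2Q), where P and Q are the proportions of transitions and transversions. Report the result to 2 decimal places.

0.68

Of 27 sites, 3 differences are transitions and 9 are transversions, so P = 3/27 ≈ 0.111111 and Q = 9/27 ≈ 0.333333.
Under the Kimura two-parameter model, d = −½ ln(1 − 2P − Q) − ¼ ln(1 − 2Q).
1 − 2P − Q = 0.444445, giving −½ ln(0.444445) = 0.405464.
1 − 2Q = 0.333334, giving −¼ ln(0.333334) = 0.274653.
d = 0.405464 + 0.274653 = 0.680117.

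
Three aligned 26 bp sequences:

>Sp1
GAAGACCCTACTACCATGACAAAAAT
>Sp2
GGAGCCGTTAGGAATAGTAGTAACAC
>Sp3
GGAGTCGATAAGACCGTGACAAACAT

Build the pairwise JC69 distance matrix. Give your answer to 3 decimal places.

Sp1–Sp2: 14/26 sites differ → p ≈ 0.538462, d = −0.75 ln(1 − 0.717949) = 0.949251 ≈ 0.949.
Sp1–Sp3: 8/26 sites differ → p ≈ 0.307692, d = −0.75 ln(1 − 0.410256) = 0.396050 ≈ 0.396.
Sp2–Sp3: 11/26 sites differ → p ≈ 0.423077, d = −0.75 ln(1 − 0.564103) = 0.622762 ≈ 0.623.

d(Sp1,Sp2) = 0.949, d(Sp1,Sp3) = 0.396, d(Sp2,Sp3) = 0.623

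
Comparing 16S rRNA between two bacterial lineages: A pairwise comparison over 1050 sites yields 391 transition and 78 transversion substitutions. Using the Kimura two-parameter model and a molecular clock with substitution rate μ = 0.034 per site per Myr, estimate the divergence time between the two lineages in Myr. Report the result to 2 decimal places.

P = 391/1050 ≈ 0.372381 and Q = 78/1050 ≈ 0.074286.
Under the Kimura two-parameter model, d = −½ ln(1 − 2P − Q) − ¼ ln(1 − 2Q).
1 − 2P − Q = 0.180952, giving −½ ln(0.180952) = 0.854762.
1 − 2Q = 0.851428, giving −¼ ln(0.851428) = 0.040210.
d = 0.854762 + 0.040210 = 0.894972.
Under a molecular clock d = 2μt, so t = d/(2μ) = 0.894972 / (2 × 0.034) = 13.16 Myr.

13.16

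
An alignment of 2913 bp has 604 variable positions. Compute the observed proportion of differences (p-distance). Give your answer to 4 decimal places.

p = 604/2913 = 0.207346… ≈ 0.2073 (to 4 d.p.).

0.2073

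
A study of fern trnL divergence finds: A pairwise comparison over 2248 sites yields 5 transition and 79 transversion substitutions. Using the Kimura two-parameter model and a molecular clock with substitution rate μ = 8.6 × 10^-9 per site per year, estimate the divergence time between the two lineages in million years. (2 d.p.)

P = 5/2248 ≈ 0.002224 and Q = 79/2248 ≈ 0.035142.
Under the Kimura two-parameter model, d = −½ ln(1 − 2P − Q) − ¼ ln(1 − 2Q).
1 − 2P − Q = 0.96041, giving −½ ln(0.96041) = 0.020198.
1 − 2Q = 0.929716, giving −¼ ln(0.929716) = 0.018219.
d = 0.020198 + 0.018219 = 0.038417.
Under a molecular clock d = 2μt, so t = d/(2μ) = 0.038417 / (2 × 8.6 × 10^-9) = 2.23 million years.

2.23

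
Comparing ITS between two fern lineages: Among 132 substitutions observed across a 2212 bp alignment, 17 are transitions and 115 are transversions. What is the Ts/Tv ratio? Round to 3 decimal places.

R = 17/115 = 0.147826… ≈ 0.148 (to 3 d.p.).

0.148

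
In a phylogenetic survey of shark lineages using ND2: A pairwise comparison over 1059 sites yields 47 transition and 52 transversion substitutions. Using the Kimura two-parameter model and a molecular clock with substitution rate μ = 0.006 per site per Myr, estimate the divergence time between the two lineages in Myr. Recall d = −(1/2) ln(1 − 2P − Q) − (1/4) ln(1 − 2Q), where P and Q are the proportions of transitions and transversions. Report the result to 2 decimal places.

8.33

P = 47/1059 ≈ 0.044381 and Q = 52/1059 ≈ 0.049103.
Under the Kimura two-parameter model, d = −½ ln(1 − 2P − Q) − ¼ ln(1 − 2Q).
1 − 2P − Q = 0.862135, giving −½ ln(0.862135) = 0.074172.
1 − 2Q = 0.901794, giving −¼ ln(0.901794) = 0.025842.
d = 0.074172 + 0.025842 = 0.100014.
Under a molecular clock d = 2μt, so t = d/(2μ) = 0.100014 / (2 × 0.006) = 8.33 Myr.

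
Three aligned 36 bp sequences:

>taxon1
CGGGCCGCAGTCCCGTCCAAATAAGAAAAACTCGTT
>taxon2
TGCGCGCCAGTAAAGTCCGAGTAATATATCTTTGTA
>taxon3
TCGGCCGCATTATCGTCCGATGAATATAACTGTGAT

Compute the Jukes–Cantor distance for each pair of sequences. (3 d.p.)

d(taxon1,taxon2) = 0.673, d(taxon1,taxon3) = 0.608, d(taxon2,taxon3) = 0.493

taxon1–taxon2: 16/36 sites differ → p ≈ 0.444444, d = −0.75 ln(1 − 0.592592) = 0.673455 ≈ 0.673.
taxon1–taxon3: 15/36 sites differ → p ≈ 0.416667, d = −0.75 ln(1 − 0.555556) = 0.608198 ≈ 0.608.
taxon2–taxon3: 13/36 sites differ → p ≈ 0.361111, d = −0.75 ln(1 − 0.481481) = 0.492584 ≈ 0.493.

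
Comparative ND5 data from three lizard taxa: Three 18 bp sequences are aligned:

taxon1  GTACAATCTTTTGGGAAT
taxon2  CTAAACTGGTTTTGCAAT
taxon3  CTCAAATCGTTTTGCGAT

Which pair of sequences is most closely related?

taxon1–taxon2: 7/18 differ, p = 0.389, d = 0.548.
taxon1–taxon3: 7/18 differ, p = 0.389, d = 0.548.
taxon2–taxon3: 4/18 differ, p = 0.222, d = 0.264.
The smallest distance is between taxon2 and taxon3.

taxon2 and taxon3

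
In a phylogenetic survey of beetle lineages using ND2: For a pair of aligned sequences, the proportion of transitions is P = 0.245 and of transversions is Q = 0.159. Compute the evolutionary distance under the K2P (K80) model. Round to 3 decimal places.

Under the Kimura two-parameter model, d = −½ ln(1 − 2P − Q) − ¼ ln(1 − 2Q).
1 − 2P − Q = 0.351, giving −½ ln(0.351) = 0.523485.
1 − 2Q = 0.682, giving −¼ ln(0.682) = 0.095681.
d = 0.523485 + 0.095681 = 0.619166.

0.619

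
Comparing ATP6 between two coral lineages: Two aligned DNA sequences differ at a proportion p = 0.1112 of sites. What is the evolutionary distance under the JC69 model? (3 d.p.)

d = −(3/4) ln(1 − 4p/3) = −0.75 ln(1 − 0.148267) = −0.75 ln(0.851733)
  = −0.75 × (-0.160482) = 0.120362 substitutions/site.

0.120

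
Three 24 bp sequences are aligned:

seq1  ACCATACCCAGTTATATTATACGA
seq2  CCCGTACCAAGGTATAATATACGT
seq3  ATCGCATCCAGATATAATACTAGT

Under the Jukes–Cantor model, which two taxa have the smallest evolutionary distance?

seq1 and seq2

seq1–seq2: 6/24 differ, p = 0.250, d = 0.304.
seq1–seq3: 10/24 differ, p = 0.417, d = 0.608.
seq2–seq3: 9/24 differ, p = 0.375, d = 0.520.
The smallest distance is between seq1 and seq2.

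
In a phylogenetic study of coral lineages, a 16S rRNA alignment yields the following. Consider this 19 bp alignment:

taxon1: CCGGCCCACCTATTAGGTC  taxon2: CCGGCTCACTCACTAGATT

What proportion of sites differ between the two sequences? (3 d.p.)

The sequences differ at 6 of 19 positions (sites 6, 10, 11, 13, 17, 19).
p = 6/19 = 0.315789… ≈ 0.316 (to 3 d.p.).

0.316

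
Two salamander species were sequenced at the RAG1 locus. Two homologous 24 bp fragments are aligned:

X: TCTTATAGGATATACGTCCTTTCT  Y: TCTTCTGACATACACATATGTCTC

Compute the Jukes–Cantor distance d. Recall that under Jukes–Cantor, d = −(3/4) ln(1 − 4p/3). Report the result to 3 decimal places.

The sequences differ at 12 of 24 sites, so p = 12/24 = 0.5.
d = −(3/4) ln(1 − 4p/3) = −0.75 ln(1 − 0.666667) = −0.75 ln(0.333333)
  = −0.75 × (-1.098613) = 0.823960 substitutions/site.

0.824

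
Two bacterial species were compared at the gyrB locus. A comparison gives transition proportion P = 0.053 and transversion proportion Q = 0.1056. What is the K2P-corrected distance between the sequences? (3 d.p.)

0.178

Under the Kimura two-parameter model, d = −½ ln(1 − 2P − Q) − ¼ ln(1 − 2Q).
1 − 2P − Q = 0.7884, giving −½ ln(0.7884) = 0.118875.
1 − 2Q = 0.7888, giving −¼ ln(0.7888) = 0.059311.
d = 0.118875 + 0.059311 = 0.178186.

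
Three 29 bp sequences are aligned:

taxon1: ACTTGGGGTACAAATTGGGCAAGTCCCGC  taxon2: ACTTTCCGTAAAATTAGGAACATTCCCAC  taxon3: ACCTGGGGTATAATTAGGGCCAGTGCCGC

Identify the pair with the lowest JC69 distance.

taxon1 and taxon3

taxon1–taxon2: 11/29 differ, p = 0.379, d = 0.529.
taxon1–taxon3: 6/29 differ, p = 0.207, d = 0.242.
taxon2–taxon3: 10/29 differ, p = 0.345, d = 0.462.
The smallest distance is between taxon1 and taxon3.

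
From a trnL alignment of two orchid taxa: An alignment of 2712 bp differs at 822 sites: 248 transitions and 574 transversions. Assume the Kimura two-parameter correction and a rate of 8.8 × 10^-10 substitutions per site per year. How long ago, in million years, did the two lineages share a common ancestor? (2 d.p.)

P = 248/2712 ≈ 0.091445 and Q = 574/2712 ≈ 0.211652.
Under the Kimura two-parameter model, d = −½ ln(1 − 2P − Q) − ¼ ln(1 − 2Q).
1 − 2P − Q = 0.605458, giving −½ ln(0.605458) = 0.250885.
1 − 2Q = 0.576696, giving −¼ ln(0.576696) = 0.137610.
d = 0.250885 + 0.137610 = 0.388495.
Under a molecular clock d = 2μt, so t = d/(2μ) = 0.388495 / (2 × 8.8 × 10^-10) = 220.74 million years.

220.74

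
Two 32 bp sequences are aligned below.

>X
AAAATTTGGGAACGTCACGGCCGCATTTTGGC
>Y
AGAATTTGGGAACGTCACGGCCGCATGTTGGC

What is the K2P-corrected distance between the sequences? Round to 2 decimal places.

Of 32 sites, 1 differences are transitions and 1 are transversions, so P = 1/32 = 0.03125 and Q = 1/32 = 0.03125.
Under the Kimura two-parameter model, d = −½ ln(1 − 2P − Q) − ¼ ln(1 − 2Q).
1 − 2P − Q = 0.90625, giving −½ ln(0.90625) = 0.049220.
1 − 2Q = 0.9375, giving −¼ ln(0.9375) = 0.016135.
d = 0.049220 + 0.016135 = 0.065355.

0.07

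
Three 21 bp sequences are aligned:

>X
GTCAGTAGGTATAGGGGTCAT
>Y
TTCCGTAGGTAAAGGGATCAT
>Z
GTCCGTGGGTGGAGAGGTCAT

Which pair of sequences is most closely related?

X–Y: 4/21 differ, p = 0.190, d = 0.220.
X–Z: 5/21 differ, p = 0.238, d = 0.286.
Y–Z: 6/21 differ, p = 0.286, d = 0.360.
The smallest distance is between X and Y.

X and Y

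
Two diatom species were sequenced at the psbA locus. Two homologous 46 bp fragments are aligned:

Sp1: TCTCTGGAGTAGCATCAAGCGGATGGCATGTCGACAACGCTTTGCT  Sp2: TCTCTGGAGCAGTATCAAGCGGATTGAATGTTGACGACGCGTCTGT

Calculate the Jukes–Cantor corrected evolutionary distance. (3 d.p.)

The sequences differ at 10 of 46 sites (10, 13, 25, 27, 32, 36, 41, 43, 44, 45), so p = 10/46 ≈ 0.217391.
d = −(3/4) ln(1 − 4p/3) = −0.75 ln(1 − 0.289855) = −0.75 ln(0.710145)
  = −0.75 × (-0.342286) = 0.256715 substitutions/site.

0.257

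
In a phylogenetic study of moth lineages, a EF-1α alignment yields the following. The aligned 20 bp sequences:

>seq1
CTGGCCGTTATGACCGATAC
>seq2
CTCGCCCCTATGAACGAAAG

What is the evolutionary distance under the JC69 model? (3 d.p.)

0.383

The sequences differ at 6 of 20 sites (3, 7, 8, 14, 18, 20), so p = 6/20 = 0.3.
d = −(3/4) ln(1 − 4p/3) = −0.75 ln(1 − 0.4) = −0.75 ln(0.6)
  = −0.75 × (-0.510826) = 0.383120 substitutions/site.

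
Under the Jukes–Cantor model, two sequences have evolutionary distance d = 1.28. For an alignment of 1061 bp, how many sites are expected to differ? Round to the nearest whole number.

Invert JC69: p = (3/4)(1 − e^(−4d/3)) = 0.75 × (1 − e^(-1.706667)) = 0.75 × (1 − 0.181470) = 0.613898.
Expected differing sites = pL ≈ 0.613898 × 1061 = 651.345778 ≈ 651.

651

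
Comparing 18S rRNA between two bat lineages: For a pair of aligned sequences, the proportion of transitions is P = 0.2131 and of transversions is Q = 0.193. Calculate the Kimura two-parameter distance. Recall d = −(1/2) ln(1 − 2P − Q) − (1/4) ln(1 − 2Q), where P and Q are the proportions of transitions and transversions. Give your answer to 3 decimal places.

0.605

Under the Kimura two-parameter model, d = −½ ln(1 − 2P − Q) − ¼ ln(1 − 2Q).
1 − 2P − Q = 0.3808, giving −½ ln(0.3808) = 0.482740.
1 − 2Q = 0.614, giving −¼ ln(0.614) = 0.121940.
d = 0.482740 + 0.121940 = 0.604680.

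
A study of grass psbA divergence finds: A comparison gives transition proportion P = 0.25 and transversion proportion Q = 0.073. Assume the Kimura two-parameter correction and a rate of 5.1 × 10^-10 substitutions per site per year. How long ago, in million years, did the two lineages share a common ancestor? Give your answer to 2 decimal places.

455.83

Under the Kimura two-parameter model, d = −½ ln(1 − 2P − Q) − ¼ ln(1 − 2Q).
1 − 2P − Q = 0.427, giving −½ ln(0.427) = 0.425486.
1 − 2Q = 0.854, giving −¼ ln(0.854) = 0.039456.
d = 0.425486 + 0.039456 = 0.464942.
Under a molecular clock d = 2μt, so t = d/(2μ) = 0.464942 / (2 × 5.1 × 10^-10) = 455.83 million years.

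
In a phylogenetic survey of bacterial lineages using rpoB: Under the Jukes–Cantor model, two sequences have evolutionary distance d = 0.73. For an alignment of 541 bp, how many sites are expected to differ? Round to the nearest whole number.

252

Invert JC69: p = (3/4)(1 − e^(−4d/3)) = 0.75 × (1 − e^(-0.973333)) = 0.75 × (1 − 0.377822) = 0.466634.
Expected differing sites = pL ≈ 0.466634 × 541 = 252.448994 ≈ 252.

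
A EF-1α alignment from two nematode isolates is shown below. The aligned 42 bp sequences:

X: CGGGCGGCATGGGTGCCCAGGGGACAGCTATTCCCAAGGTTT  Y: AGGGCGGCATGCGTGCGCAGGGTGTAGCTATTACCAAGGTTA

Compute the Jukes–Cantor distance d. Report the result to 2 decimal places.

0.22

The sequences differ at 8 of 42 sites (1, 12, 17, 23, 24, 25, 33, 42), so p = 8/42 ≈ 0.190476.
d = −(3/4) ln(1 − 4p/3) = −0.75 ln(1 − 0.253968) = −0.75 ln(0.746032)
  = −0.75 × (-0.292987) = 0.219740 substitutions/site.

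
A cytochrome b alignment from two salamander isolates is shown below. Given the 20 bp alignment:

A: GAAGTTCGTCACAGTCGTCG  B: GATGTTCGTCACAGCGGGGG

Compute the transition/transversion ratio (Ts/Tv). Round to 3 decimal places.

0.250

Transitions are A↔G and C↔T; transversions are all other mismatches.
Transitions: 1. Transversions: 4.
R = 1/4 = 0.250.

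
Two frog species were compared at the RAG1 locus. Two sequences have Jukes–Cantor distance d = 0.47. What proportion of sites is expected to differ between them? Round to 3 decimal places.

p = (3/4)(1 − e^(−4d/3)) = 0.75 × (1 − e^(-0.626667)) = 0.75 × (1 − 0.534370) = 0.349223.

0.349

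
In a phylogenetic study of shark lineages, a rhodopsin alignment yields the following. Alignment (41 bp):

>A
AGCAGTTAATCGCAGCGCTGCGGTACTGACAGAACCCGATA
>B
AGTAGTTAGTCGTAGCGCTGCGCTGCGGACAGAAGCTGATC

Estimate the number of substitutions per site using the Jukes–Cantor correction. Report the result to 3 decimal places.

The sequences differ at 9 of 41 sites (3, 9, 13, 23, 25, 27, 35, 37, 41), so p = 9/41 ≈ 0.219512.
d = −(3/4) ln(1 − 4p/3) = −0.75 ln(1 − 0.292683) = −0.75 ln(0.707317)
  = −0.75 × (-0.346276) = 0.259707 substitutions/site.

0.260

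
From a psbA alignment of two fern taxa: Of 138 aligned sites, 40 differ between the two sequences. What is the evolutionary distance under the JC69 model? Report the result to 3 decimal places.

0.366

p = 40/138 ≈ 0.289855.
d = −(3/4) ln(1 − 4p/3) = −0.75 ln(1 − 0.386473) = −0.75 ln(0.613527)
  = −0.75 × (-0.488531) = 0.366398 substitutions/site.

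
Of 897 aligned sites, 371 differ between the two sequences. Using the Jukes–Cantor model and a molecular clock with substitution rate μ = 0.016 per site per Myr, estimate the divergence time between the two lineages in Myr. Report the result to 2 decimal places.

p = 371/897 ≈ 0.413601.
d = −(3/4) ln(1 − 4p/3) = −0.75 ln(1 − 0.551468) = −0.75 ln(0.448532)
  = −0.75 × (-0.801775) = 0.601331 substitutions/site.
Under a molecular clock d = 2μt, so t = d/(2μ) = 0.601331 / (2 × 0.016) = 18.79 Myr.

18.79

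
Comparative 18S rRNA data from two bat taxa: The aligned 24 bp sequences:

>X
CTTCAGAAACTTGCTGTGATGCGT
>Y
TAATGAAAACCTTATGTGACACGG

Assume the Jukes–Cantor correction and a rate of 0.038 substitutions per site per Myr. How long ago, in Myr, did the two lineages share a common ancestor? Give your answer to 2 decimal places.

The sequences differ at 12 of 24 sites, so p = 12/24 = 0.5.
d = −(3/4) ln(1 − 4p/3) = −0.75 ln(1 − 0.666667) = −0.75 ln(0.333333)
  = −0.75 × (-1.098613) = 0.823960 substitutions/site.
Under a molecular clock d = 2μt, so t = d/(2μ) = 0.823960 / (2 × 0.038) = 10.84 Myr.

10.84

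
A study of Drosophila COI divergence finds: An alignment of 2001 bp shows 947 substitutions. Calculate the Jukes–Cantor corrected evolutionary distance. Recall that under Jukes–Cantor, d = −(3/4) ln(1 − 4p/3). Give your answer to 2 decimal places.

0.75

p = 947/2001 ≈ 0.473263.
d = −(3/4) ln(1 − 4p/3) = −0.75 ln(1 − 0.631017) = −0.75 ln(0.368983)
  = −0.75 × (-0.997005) = 0.747754 substitutions/site.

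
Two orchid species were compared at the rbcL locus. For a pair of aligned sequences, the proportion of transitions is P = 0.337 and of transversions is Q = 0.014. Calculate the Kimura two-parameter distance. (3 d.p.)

0.589

Under the Kimura two-parameter model, d = −½ ln(1 − 2P − Q) − ¼ ln(1 − 2Q).
1 − 2P − Q = 0.312, giving −½ ln(0.312) = 0.582376.
1 − 2Q = 0.972, giving −¼ ln(0.972) = 0.007100.
d = 0.582376 + 0.007100 = 0.589476.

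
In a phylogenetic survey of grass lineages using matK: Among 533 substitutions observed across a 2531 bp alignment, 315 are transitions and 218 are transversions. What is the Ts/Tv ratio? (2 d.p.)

1.44

R = 315/218 = 1.444954… ≈ 1.44 (to 2 d.p.).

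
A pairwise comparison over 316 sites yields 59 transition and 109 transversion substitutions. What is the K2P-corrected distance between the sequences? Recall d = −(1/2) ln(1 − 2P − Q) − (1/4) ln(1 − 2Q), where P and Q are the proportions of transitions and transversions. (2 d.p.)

0.93

P = 59/316 ≈ 0.186709 and Q = 109/316 ≈ 0.344937.
Under the Kimura two-parameter model, d = −½ ln(1 − 2P − Q) − ¼ ln(1 − 2Q).
1 − 2P − Q = 0.281645, giving −½ ln(0.281645) = 0.633554.
1 − 2Q = 0.310126, giving −¼ ln(0.310126) = 0.292694.
d = 0.633554 + 0.292694 = 0.926248.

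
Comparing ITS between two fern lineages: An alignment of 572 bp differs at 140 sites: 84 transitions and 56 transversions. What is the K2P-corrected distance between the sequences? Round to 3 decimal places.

0.303

P = 84/572 ≈ 0.146853 and Q = 56/572 ≈ 0.097902.
Under the Kimura two-parameter model, d = −½ ln(1 − 2P − Q) − ¼ ln(1 − 2Q).
1 − 2P − Q = 0.608392, giving −½ ln(0.608392) = 0.248468.
1 − 2Q = 0.804196, giving −¼ ln(0.804196) = 0.054478.
d = 0.248468 + 0.054478 = 0.302946.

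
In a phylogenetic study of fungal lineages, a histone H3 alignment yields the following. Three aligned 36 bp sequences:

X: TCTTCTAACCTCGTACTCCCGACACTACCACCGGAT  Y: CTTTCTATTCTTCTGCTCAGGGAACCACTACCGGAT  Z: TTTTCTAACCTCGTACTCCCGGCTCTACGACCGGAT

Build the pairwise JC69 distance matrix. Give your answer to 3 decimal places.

X–Y: 13/36 sites differ → p ≈ 0.361111, d = −0.75 ln(1 − 0.481481) = 0.492584 ≈ 0.493.
X–Z: 4/36 sites differ → p ≈ 0.111111, d = −0.75 ln(1 − 0.148148) = 0.120257 ≈ 0.120.
Y–Z: 12/36 sites differ → p ≈ 0.333333, d = −0.75 ln(1 − 0.444444) = 0.440839 ≈ 0.441.

d(X,Y) = 0.493, d(X,Z) = 0.120, d(Y,Z) = 0.441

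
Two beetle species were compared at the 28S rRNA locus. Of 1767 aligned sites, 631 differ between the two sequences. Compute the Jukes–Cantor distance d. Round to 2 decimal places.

p = 631/1767 ≈ 0.357102.
d = −(3/4) ln(1 − 4p/3) = −0.75 ln(1 − 0.476136) = −0.75 ln(0.523864)
  = −0.75 × (-0.646523) = 0.484892 substitutions/site.

0.48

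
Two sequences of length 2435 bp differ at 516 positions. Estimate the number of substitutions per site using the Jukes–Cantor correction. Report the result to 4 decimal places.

p = 516/2435 ≈ 0.21191.
d = −(3/4) ln(1 − 4p/3) = −0.75 ln(1 − 0.282547) = −0.75 ln(0.717453)
  = −0.75 × (-0.332048) = 0.249036 substitutions/site.

0.2490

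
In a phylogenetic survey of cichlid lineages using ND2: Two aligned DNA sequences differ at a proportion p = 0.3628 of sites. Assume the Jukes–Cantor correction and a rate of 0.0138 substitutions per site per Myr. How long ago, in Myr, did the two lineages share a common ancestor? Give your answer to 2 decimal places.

d = −(3/4) ln(1 − 4p/3) = −0.75 ln(1 − 0.483733) = −0.75 ln(0.516267)
  = −0.75 × (-0.661131) = 0.495848 substitutions/site.
Under a molecular clock d = 2μt, so t = d/(2μ) = 0.495848 / (2 × 0.0138) = 17.97 Myr.

17.97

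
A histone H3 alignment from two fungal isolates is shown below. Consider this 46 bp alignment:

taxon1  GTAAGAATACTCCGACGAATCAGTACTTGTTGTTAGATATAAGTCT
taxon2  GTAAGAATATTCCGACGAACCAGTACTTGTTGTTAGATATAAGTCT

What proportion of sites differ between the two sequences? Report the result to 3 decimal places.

0.043

The sequences differ at 2 of 46 positions (sites 10, 20).
p = 2/46 = 0.043478… ≈ 0.043 (to 3 d.p.).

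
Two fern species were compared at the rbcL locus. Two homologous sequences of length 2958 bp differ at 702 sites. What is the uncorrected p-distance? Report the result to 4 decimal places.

0.2373

p = 702/2958 = 0.237322… ≈ 0.2373 (to 4 d.p.).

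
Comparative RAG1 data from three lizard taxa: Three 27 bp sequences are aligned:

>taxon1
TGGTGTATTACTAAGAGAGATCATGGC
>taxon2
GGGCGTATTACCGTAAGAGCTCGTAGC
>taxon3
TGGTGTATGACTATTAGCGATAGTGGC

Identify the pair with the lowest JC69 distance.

taxon1–taxon2: 9/27 differ, p = 0.333, d = 0.441.
taxon1–taxon3: 6/27 differ, p = 0.222, d = 0.264.
taxon2–taxon3: 10/27 differ, p = 0.370, d = 0.511.
The smallest distance is between taxon1 and taxon3.

taxon1 and taxon3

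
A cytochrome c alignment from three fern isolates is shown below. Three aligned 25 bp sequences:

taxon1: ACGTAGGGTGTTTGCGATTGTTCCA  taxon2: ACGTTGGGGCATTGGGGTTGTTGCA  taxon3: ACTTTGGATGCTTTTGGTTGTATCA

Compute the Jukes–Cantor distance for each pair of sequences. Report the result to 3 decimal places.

taxon1–taxon2: 7/25 sites differ → p = 0.28, d = −0.75 ln(1 − 0.373333) = 0.350505 ≈ 0.351.
taxon1–taxon3: 9/25 sites differ → p = 0.36, d = −0.75 ln(1 − 0.48) = 0.490445 ≈ 0.490.
taxon2–taxon3: 9/25 sites differ → p = 0.36, d = −0.75 ln(1 − 0.48) = 0.490445 ≈ 0.490.

d(taxon1,taxon2) = 0.351, d(taxon1,taxon3) = 0.490, d(taxon2,taxon3) = 0.490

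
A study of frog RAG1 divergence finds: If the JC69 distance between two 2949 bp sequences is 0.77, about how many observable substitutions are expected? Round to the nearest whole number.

1420

Invert JC69: p = (3/4)(1 − e^(−4d/3)) = 0.75 × (1 − e^(-1.026667)) = 0.75 × (1 − 0.358199) = 0.481351.
Expected differing sites = pL ≈ 0.481351 × 2949 = 1419.504099 ≈ 1420.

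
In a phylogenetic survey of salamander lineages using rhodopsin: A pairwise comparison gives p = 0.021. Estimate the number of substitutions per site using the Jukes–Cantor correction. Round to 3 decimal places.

0.021

d = −(3/4) ln(1 − 4p/3) = −0.75 ln(1 − 0.028) = −0.75 ln(0.972)
  = −0.75 × (-0.028399) = 0.021299 substitutions/site.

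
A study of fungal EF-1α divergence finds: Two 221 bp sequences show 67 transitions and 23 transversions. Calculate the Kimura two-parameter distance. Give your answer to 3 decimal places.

P = 67/221 ≈ 0.303167 and Q = 23/221 ≈ 0.104072.
Under the Kimura two-parameter model, d = −½ ln(1 − 2P − Q) − ¼ ln(1 − 2Q).
1 − 2P − Q = 0.289594, giving −½ ln(0.289594) = 0.619638.
1 − 2Q = 0.791856, giving −¼ ln(0.791856) = 0.058344.
d = 0.619638 + 0.058344 = 0.677982.

0.678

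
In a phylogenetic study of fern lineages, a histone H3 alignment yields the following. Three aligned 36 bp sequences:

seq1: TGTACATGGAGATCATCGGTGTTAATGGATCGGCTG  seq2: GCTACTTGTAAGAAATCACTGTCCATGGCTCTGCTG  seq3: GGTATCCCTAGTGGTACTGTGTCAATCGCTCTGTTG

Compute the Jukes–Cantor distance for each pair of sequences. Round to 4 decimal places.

d(seq1,seq2) = 0.5482, d(seq1,seq3) = 0.7449, d(seq2,seq3) = 0.6735

seq1–seq2: 14/36 sites differ → p ≈ 0.388889, d = −0.75 ln(1 − 0.518519) = 0.548166 ≈ 0.5482.
seq1–seq3: 17/36 sites differ → p ≈ 0.472222, d = −0.75 ln(1 − 0.629629) = 0.744938 ≈ 0.7449.
seq2–seq3: 16/36 sites differ → p ≈ 0.444444, d = −0.75 ln(1 − 0.592592) = 0.673455 ≈ 0.6735.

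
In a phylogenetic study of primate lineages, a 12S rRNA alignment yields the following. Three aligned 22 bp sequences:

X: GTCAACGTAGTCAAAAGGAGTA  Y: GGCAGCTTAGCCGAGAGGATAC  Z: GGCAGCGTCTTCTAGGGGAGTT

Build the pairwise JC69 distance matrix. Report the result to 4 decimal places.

X–Y: 9/22 sites differ → p ≈ 0.409091, d = −0.75 ln(1 − 0.545455) = 0.591344 ≈ 0.5913.
X–Z: 8/22 sites differ → p ≈ 0.363636, d = −0.75 ln(1 − 0.484848) = 0.497470 ≈ 0.4975.
Y–Z: 9/22 sites differ → p ≈ 0.409091, d = −0.75 ln(1 − 0.545455) = 0.591344 ≈ 0.5913.

d(X,Y) = 0.5913, d(X,Z) = 0.4975, d(Y,Z) = 0.5913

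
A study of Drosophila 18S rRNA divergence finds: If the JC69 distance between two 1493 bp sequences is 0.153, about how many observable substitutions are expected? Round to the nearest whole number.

Invert JC69: p = (3/4)(1 − e^(−4d/3)) = 0.75 × (1 − e^(-0.204)) = 0.75 × (1 − 0.815462) = 0.138404.
Expected differing sites = pL ≈ 0.138404 × 1493 = 206.637172 ≈ 207.

207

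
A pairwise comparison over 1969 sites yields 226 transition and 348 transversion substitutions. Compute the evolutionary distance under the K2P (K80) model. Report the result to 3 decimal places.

P = 226/1969 ≈ 0.114779 and Q = 348/1969 ≈ 0.176739.
Under the Kimura two-parameter model, d = −½ ln(1 − 2P − Q) − ¼ ln(1 − 2Q).
1 − 2P − Q = 0.593703, giving −½ ln(0.593703) = 0.260688.
1 − 2Q = 0.646522, giving −¼ ln(0.646522) = 0.109037.
d = 0.260688 + 0.109037 = 0.369725.

0.370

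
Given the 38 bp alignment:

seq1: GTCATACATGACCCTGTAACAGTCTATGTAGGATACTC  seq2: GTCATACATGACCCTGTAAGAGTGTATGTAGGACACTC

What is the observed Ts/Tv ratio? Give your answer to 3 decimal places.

0.500

Transitions are A↔G and C↔T; transversions are all other mismatches.
Transitions: 1. Transversions: 2.
R = 1/2 = 0.500.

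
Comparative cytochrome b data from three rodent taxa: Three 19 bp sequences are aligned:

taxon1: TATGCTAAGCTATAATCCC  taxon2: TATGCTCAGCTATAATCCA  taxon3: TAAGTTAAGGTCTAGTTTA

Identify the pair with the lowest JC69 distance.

taxon1 and taxon2

taxon1–taxon2: 2/19 differ, p = 0.105, d = 0.113.
taxon1–taxon3: 8/19 differ, p = 0.421, d = 0.618.
taxon2–taxon3: 8/19 differ, p = 0.421, d = 0.618.
The smallest distance is between taxon1 and taxon2.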